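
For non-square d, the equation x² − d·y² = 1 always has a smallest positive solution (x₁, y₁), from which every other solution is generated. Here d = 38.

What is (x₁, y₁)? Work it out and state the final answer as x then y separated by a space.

d=38: √d = [6; 6,12] (ℓ=2, even), read p_1/q_1
k=0  a_k=6  p_k/q_k = 6/1
k=1  a_k=6  p_k/q_k = 37/6
(x₁, y₁) = (37, 6);  37² − 38·6² = 1 ✓

37 6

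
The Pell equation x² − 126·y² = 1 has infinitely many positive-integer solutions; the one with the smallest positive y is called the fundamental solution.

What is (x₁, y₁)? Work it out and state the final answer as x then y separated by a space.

449 40

√126 → a₀=11, period (4,2,4,22); ℓ=4 even so k=3
k=0  a_k=11  p_k/q_k = 11/1
…
k=2  a_k=2  p_k/q_k = 101/9
k=3  a_k=4  p_k/q_k = 449/40
→ (449, 40).  Check: 449²=201601, 126·40²=201600, difference 1.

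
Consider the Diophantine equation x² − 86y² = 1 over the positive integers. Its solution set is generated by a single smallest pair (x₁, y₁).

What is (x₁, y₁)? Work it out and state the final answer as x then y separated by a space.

√86 → a₀=9, period (3,1,1,1,8,1,1,1,3,18); ℓ=10 even so k=9
step 0: (9, 1)  from 9·(1,0) + (0,1)
…
step 6: (983, 106)  from 1·(881,95) + (102,11)
step 7: (1864, 201)  from 1·(983,106) + (881,95)
step 8: (2847, 307)  from 1·(1864,201) + (983,106)
step 9: (10405, 1122)  from 3·(2847,307) + (1864,201)
(x₁, y₁) = (10405, 1122);  10405² − 86·1122² = 1 ✓

10405 1122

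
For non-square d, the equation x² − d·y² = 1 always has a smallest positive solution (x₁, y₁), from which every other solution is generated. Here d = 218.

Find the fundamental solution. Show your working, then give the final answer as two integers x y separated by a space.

√218 = [14; 1,3,3,1,28, …], period ℓ=5 (odd) → k=9
k=0  a_k=14  p_k/q_k = 14/1
…
k=5  a_k=28  p_k/q_k = 7220/489
k=6  a_k=1  p_k/q_k = 7471/506
k=7  a_k=3  p_k/q_k = 29633/2007
k=8  a_k=3  p_k/q_k = 96370/6527
k=9  a_k=1  p_k/q_k = 126003/8534
(x₁, y₁) = (126003, 8534);  126003² − 218·8534² = 1 ✓

126003 8534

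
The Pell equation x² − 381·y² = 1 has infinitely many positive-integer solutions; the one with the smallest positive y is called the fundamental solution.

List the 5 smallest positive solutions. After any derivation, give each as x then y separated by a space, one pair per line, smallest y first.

√381 → a₀=19, period (1,1,12,1,1,38); ℓ=6 even so k=5
step 0: (19, 1)  from 19·(1,0) + (0,1)
step 1: (20, 1)  from 1·(19,1) + (1,0)
…
step 4: (527, 27)  from 1·(488,25) + (39,2)
step 5: (1015, 52)  from 1·(527,27) + (488,25)
fundamental: x₁=1015, y₁=52  (since 1030225 − 381·2704 = 1)
k=2:  x_2 = 1015·1015+381·52·52 = 2060449,  y_2 = 1015·52+52·1015 = 105560
k=3:  x_3 = 1015·2060449+381·52·105560 = 4182710455,  y_3 = 1015·105560+52·2060449 = 214286748
k=4:  x_4 = 1015·4182710455+381·52·214286748 = 8490900163201,  y_4 = 1015·214286748+52·4182710455 = 435001992880
k=5:  x_5 = 1015·8490900163201+381·52·435001992880 = 17236523148587575,  y_5 = 1015·435001992880+52·8490900163201 = 883053831259652

1015 52
2060449 105560
4182710455 214286748
8490900163201 435001992880
17236523148587575 883053831259652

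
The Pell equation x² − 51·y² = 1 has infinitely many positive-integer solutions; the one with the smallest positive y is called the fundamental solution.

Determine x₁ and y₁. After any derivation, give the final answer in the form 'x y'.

√51 → a₀=7, period (7,14); ℓ=2 even so k=1
step 0: (7, 1)  from 7·(1,0) + (0,1)
step 1: (50, 7)  from 7·(7,1) + (1,0)
→ (50, 7).  Check: 50²=2500, 51·7²=2499, difference 1.

50 7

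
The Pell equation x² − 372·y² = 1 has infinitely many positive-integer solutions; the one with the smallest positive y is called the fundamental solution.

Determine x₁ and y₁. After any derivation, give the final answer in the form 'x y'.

12151 630

√372 = [19; 3,2,12,2,3,38, …], period ℓ=6 (even) → k=5
i=0: a=19 ⇒ p=19, q=1
…
i=3: a=12 ⇒ p=1678, q=87
i=4: a=2 ⇒ p=3491, q=181
i=5: a=3 ⇒ p=12151, q=630
(x₁, y₁) = (12151, 630);  12151² − 372·630² = 1 ✓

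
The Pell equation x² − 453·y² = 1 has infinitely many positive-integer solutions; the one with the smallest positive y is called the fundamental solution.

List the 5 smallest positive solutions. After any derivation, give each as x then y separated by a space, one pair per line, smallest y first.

√453 = [21; 3,1,1,10,14,10,1,1,3,42, …], period ℓ=10 (even) → k=9
step 0: (21, 1)  from 21·(1,0) + (0,1)
step 1: (64, 3)  from 3·(21,1) + (1,0)
…
step 3: (149, 7)  from 1·(85,4) + (64,3)
…
step 7: (245764, 11547)  from 1·(223565,10504) + (22199,1043)
step 8: (469329, 22051)  from 1·(245764,11547) + (223565,10504)
step 9: (1653751, 77700)  from 3·(469329,22051) + (245764,11547)
(x₁, y₁) = (1653751, 77700);  1653751² − 453·77700² = 1 ✓
(1653751+77700√453)^2 = 5469784740001 + 256992905400√453
(1653751+77700√453)^3 = 18091323967121133751 + 850004548596233100√453
(1653751+77700√453)^4 = 59837090203895614338960001 + 2811391744490881177810800√453
(1653751+77700√453)^5 = 197911295523547060893371760093751 + 9298683817686228472822980388500√453

1653751 77700
5469784740001 256992905400
18091323967121133751 850004548596233100
59837090203895614338960001 2811391744490881177810800
197911295523547060893371760093751 9298683817686228472822980388500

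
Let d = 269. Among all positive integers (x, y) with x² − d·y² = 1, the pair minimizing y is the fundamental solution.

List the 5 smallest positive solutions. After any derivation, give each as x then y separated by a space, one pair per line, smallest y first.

13449 820
361751201 22056360
9730383791049 593271970460
261727862849884801 15957829439376720
7039956045205817586249 429233695667083044100

d=269: √d = [16; 2,2,32] (ℓ=3, odd), read p_5/q_5
step 0: (16, 1)  from 16·(1,0) + (0,1)
…
step 4: (5396, 329)  from 2·(2657,162) + (82,5)
step 5: (13449, 820)  from 2·(5396,329) + (2657,162)
(x₁, y₁) = (13449, 820);  13449² − 269·820² = 1 ✓
(13449+820√269)^2 = 361751201 + 22056360√269
(13449+820√269)^3 = 9730383791049 + 593271970460√269
(13449+820√269)^4 = 261727862849884801 + 15957829439376720√269
(13449+820√269)^5 = 7039956045205817586249 + 429233695667083044100√269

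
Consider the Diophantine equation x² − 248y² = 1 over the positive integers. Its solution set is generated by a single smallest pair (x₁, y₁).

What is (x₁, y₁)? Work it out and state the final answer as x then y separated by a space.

63 4

d=248: √d = [15; 1,2,1,30] (ℓ=4, even), read p_3/q_3
k=0  a_k=15  p_k/q_k = 15/1
…
k=2  a_k=2  p_k/q_k = 47/3
k=3  a_k=1  p_k/q_k = 63/4
(x₁, y₁) = (63, 4);  63² − 248·4² = 1 ✓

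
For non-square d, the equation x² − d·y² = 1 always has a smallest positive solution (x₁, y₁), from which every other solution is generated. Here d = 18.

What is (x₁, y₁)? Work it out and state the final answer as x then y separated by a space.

√18 = [4; 4,8, …], period ℓ=2 (even) → k=1
i=0: a=4 ⇒ p=4, q=1
i=1: a=4 ⇒ p=17, q=4
→ (17, 4).  Check: 17²=289, 18·4²=288, difference 1.

17 4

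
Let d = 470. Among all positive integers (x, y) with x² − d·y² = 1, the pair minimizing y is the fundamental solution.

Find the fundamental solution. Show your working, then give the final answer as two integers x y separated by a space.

√470 = [21; 1,2,8,2,1,42, …], period ℓ=6 (even) → k=5
i=0: a=21 ⇒ p=21, q=1
…
i=3: a=8 ⇒ p=542, q=25
i=4: a=2 ⇒ p=1149, q=53
i=5: a=1 ⇒ p=1691, q=78
(x₁, y₁) = (1691, 78);  1691² − 470·78² = 1 ✓

1691 78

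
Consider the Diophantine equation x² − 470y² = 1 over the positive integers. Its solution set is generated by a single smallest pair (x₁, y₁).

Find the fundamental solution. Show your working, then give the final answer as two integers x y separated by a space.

1691 78

[21; 1,2,8,2,1,42] for √470; ℓ=6 ⇒ convergent index 5
a_0=21:  p_0=21·1+0=21,  q_0=21·0+1=1
a_1=1:  p_1=1·21+1=22,  q_1=1·1+0=1
a_2=2:  p_2=2·22+21=65,  q_2=2·1+1=3
…
a_4=2:  p_4=2·542+65=1149,  q_4=2·25+3=53
a_5=1:  p_5=1·1149+542=1691,  q_5=1·53+25=78
fundamental: x₁=1691, y₁=78  (since 2859481 − 470·6084 = 1)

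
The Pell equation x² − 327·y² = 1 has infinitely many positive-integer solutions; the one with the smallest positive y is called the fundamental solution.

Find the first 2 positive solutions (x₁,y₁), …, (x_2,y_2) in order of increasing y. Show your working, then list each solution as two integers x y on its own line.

217 12
94177 5208

√327 = [18; 12,36, …], period ℓ=2 (even) → k=1
a_0=18:  p_0=18·1+0=18,  q_0=18·0+1=1
a_1=12:  p_1=12·18+1=217,  q_1=12·1+0=12
→ (217, 12).  Check: 217²=47089, 327·12²=47088, difference 1.
(217+12√327)^2 = 94177 + 5208√327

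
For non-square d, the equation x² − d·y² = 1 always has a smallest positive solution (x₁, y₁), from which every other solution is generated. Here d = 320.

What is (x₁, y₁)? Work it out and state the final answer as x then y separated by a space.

161 9

d=320: √d = [17; 1,7,1,34] (ℓ=4, even), read p_3/q_3
i=0: a=17 ⇒ p=17, q=1
…
i=2: a=7 ⇒ p=143, q=8
i=3: a=1 ⇒ p=161, q=9
fundamental: x₁=161, y₁=9  (since 25921 − 320·81 = 1)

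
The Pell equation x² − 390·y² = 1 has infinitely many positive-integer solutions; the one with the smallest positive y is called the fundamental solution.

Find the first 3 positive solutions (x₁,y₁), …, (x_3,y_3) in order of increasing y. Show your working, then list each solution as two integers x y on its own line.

79 4
12481 632
1971919 99852

√390 → a₀=19, period (1,2,1,38); ℓ=4 even so k=3
a_0=19:  p_0=19·1+0=19,  q_0=19·0+1=1
a_1=1:  p_1=1·19+1=20,  q_1=1·1+0=1
a_2=2:  p_2=2·20+19=59,  q_2=2·1+1=3
a_3=1:  p_3=1·59+20=79,  q_3=1·3+1=4
→ (79, 4).  Check: 79²=6241, 390·4²=6240, difference 1.
k=2:  x_2 = 79·79+390·4·4 = 12481,  y_2 = 79·4+4·79 = 632
k=3:  x_3 = 79·12481+390·4·632 = 1971919,  y_3 = 79·632+4·12481 = 99852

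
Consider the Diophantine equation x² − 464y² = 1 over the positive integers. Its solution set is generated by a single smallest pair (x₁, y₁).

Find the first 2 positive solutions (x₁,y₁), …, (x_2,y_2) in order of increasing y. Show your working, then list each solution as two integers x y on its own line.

9801 455
192119201 8918910

d=464: √d = [21; 1,1,5,1,1,1,5,1,1,42] (ℓ=10, even), read p_9/q_9
step 0: (21, 1)  from 21·(1,0) + (0,1)
…
step 7: (4502, 209)  from 5·(797,37) + (517,24)
step 8: (5299, 246)  from 1·(4502,209) + (797,37)
step 9: (9801, 455)  from 1·(5299,246) + (4502,209)
fundamental: x₁=9801, y₁=455  (since 96059601 − 464·207025 = 1)
(9801+455√464)^2 = 192119201 + 8918910√464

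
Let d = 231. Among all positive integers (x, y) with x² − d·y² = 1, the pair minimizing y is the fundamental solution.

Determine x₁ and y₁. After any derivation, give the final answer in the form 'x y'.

76 5

√231 = [15; 5,30, …], period ℓ=2 (even) → k=1
k=0  a_k=15  p_k/q_k = 15/1
k=1  a_k=5  p_k/q_k = 76/5
(x₁, y₁) = (76, 5);  76² − 231·5² = 1 ✓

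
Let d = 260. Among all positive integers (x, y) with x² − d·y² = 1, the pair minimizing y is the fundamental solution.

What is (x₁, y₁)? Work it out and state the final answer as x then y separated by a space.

[16; 8,32] for √260; ℓ=2 ⇒ convergent index 1
i=0: a=16 ⇒ p=16, q=1
i=1: a=8 ⇒ p=129, q=8
(x₁, y₁) = (129, 8);  129² − 260·8² = 1 ✓

129 8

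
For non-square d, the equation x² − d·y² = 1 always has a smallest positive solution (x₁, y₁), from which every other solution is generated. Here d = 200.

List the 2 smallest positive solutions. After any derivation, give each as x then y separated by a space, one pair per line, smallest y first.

99 7
19601 1386

[14; 7,28] for √200; ℓ=2 ⇒ convergent index 1
i=0: a=14 ⇒ p=14, q=1
i=1: a=7 ⇒ p=99, q=7
fundamental: x₁=99, y₁=7  (since 9801 − 200·49 = 1)
k=2:  x_2 = 99·99+200·7·7 = 19601,  y_2 = 99·7+7·99 = 1386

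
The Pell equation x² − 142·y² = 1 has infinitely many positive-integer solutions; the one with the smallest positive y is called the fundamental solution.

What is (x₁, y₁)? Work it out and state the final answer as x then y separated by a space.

d=142: √d = [11; 1,10,1,22] (ℓ=4, even), read p_3/q_3
step 0: (11, 1)  from 11·(1,0) + (0,1)
…
step 2: (131, 11)  from 10·(12,1) + (11,1)
step 3: (143, 12)  from 1·(131,11) + (12,1)
fundamental: x₁=143, y₁=12  (since 20449 − 142·144 = 1)

143 12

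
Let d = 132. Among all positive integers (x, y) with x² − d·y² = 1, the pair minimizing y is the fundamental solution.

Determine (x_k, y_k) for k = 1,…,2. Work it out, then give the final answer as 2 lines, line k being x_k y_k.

√132 → a₀=11, period (2,22); ℓ=2 even so k=1
step 0: (11, 1)  from 11·(1,0) + (0,1)
step 1: (23, 2)  from 2·(11,1) + (1,0)
(x₁, y₁) = (23, 2);  23² − 132·2² = 1 ✓
k=2:  x_2 = 23·23+132·2·2 = 1057,  y_2 = 23·2+2·23 = 92

23 2
1057 92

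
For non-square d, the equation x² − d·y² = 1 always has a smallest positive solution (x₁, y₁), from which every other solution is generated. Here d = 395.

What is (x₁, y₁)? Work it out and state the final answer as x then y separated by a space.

[19; 1,6,1,38] for √395; ℓ=4 ⇒ convergent index 3
step 0: (19, 1)  from 19·(1,0) + (0,1)
…
step 2: (139, 7)  from 6·(20,1) + (19,1)
step 3: (159, 8)  from 1·(139,7) + (20,1)
→ (159, 8).  Check: 159²=25281, 395·8²=25280, difference 1.

159 8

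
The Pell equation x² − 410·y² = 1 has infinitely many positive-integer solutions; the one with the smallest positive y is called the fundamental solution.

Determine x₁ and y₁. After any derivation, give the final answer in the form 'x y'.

√410 → a₀=20, period (4,40); ℓ=2 even so k=1
a_0=20:  p_0=20·1+0=20,  q_0=20·0+1=1
a_1=4:  p_1=4·20+1=81,  q_1=4·1+0=4
→ (81, 4).  Check: 81²=6561, 410·4²=6560, difference 1.

81 4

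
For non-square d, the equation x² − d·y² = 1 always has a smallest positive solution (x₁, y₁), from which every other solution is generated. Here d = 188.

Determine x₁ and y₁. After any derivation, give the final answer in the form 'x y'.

4607 336

√188 = [13; 1,2,2,6,2,2,1,26, …], period ℓ=8 (even) → k=7
i=0: a=13 ⇒ p=13, q=1
i=1: a=1 ⇒ p=14, q=1
…
i=5: a=2 ⇒ p=1330, q=97
i=6: a=2 ⇒ p=3277, q=239
i=7: a=1 ⇒ p=4607, q=336
(x₁, y₁) = (4607, 336);  4607² − 188·336² = 1 ✓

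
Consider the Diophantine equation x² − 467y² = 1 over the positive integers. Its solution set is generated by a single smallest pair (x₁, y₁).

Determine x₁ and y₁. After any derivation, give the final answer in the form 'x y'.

d=467: √d = [21; 1,1,1,1,3,…,1,1,42] (ℓ=14, even), read p_13/q_13
step 0: (21, 1)  from 21·(1,0) + (0,1)
…
step 3: (65, 3)  from 1·(43,2) + (22,1)
step 4: (108, 5)  from 1·(65,3) + (43,2)
step 5: (389, 18)  from 3·(108,5) + (65,3)
step 6: (1275, 59)  from 3·(389,18) + (108,5)
step 7: (27164, 1257)  from 21·(1275,59) + (389,18)
step 8: (82767, 3830)  from 3·(27164,1257) + (1275,59)
…
step 11: (633697, 29324)  from 1·(358232,16577) + (275465,12747)
step 12: (991929, 45901)  from 1·(633697,29324) + (358232,16577)
step 13: (1625626, 75225)  from 1·(991929,45901) + (633697,29324)
(x₁, y₁) = (1625626, 75225);  1625626² − 467·75225² = 1 ✓

1625626 75225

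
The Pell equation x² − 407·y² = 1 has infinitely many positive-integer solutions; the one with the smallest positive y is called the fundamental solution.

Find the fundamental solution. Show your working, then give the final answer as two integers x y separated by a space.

2663 132

d=407: √d = [20; 5,1,2,1,5,40] (ℓ=6, even), read p_5/q_5
a_0=20:  p_0=20·1+0=20,  q_0=20·0+1=1
a_1=5:  p_1=5·20+1=101,  q_1=5·1+0=5
…
a_3=2:  p_3=2·121+101=343,  q_3=2·6+5=17
a_4=1:  p_4=1·343+121=464,  q_4=1·17+6=23
a_5=5:  p_5=5·464+343=2663,  q_5=5·23+17=132
(x₁, y₁) = (2663, 132);  2663² − 407·132² = 1 ✓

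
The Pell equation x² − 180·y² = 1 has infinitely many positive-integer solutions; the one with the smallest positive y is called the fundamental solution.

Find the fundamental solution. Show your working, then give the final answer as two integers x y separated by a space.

161 12

√180 = [13; 2,2,2,26, …], period ℓ=4 (even) → k=3
k=0  a_k=13  p_k/q_k = 13/1
k=1  a_k=2  p_k/q_k = 27/2
k=2  a_k=2  p_k/q_k = 67/5
k=3  a_k=2  p_k/q_k = 161/12
fundamental: x₁=161, y₁=12  (since 25921 − 180·144 = 1)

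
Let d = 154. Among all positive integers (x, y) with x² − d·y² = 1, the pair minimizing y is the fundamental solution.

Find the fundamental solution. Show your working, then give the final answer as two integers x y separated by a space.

21295 1716

[12; 2,2,3,1,2,1,3,2,2,24] for √154; ℓ=10 ⇒ convergent index 9
step 0: (12, 1)  from 12·(1,0) + (0,1)
step 1: (25, 2)  from 2·(12,1) + (1,0)
step 2: (62, 5)  from 2·(25,2) + (12,1)
step 3: (211, 17)  from 3·(62,5) + (25,2)
step 4: (273, 22)  from 1·(211,17) + (62,5)
step 5: (757, 61)  from 2·(273,22) + (211,17)
…
step 7: (3847, 310)  from 3·(1030,83) + (757,61)
step 8: (8724, 703)  from 2·(3847,310) + (1030,83)
step 9: (21295, 1716)  from 2·(8724,703) + (3847,310)
→ (21295, 1716).  Check: 21295²=453477025, 154·1716²=453477024, difference 1.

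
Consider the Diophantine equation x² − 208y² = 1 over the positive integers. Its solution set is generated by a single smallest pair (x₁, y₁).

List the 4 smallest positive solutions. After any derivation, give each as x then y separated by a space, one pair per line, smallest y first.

649 45
842401 58410
1093435849 75816135
1419278889601 98409284820

[14; 2,2,1,2,2,28] for √208; ℓ=6 ⇒ convergent index 5
step 0: (14, 1)  from 14·(1,0) + (0,1)
…
step 2: (72, 5)  from 2·(29,2) + (14,1)
step 3: (101, 7)  from 1·(72,5) + (29,2)
step 4: (274, 19)  from 2·(101,7) + (72,5)
step 5: (649, 45)  from 2·(274,19) + (101,7)
→ (649, 45).  Check: 649²=421201, 208·45²=421200, difference 1.
(649+45√208)^2 = 842401 + 58410√208
(649+45√208)^3 = 1093435849 + 75816135√208
(649+45√208)^4 = 1419278889601 + 98409284820√208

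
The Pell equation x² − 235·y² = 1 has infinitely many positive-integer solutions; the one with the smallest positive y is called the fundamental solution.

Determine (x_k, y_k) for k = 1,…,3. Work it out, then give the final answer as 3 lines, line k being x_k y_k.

d=235: √d = [15; 3,30] (ℓ=2, even), read p_1/q_1
k=0  a_k=15  p_k/q_k = 15/1
k=1  a_k=3  p_k/q_k = 46/3
(x₁, y₁) = (46, 3);  46² − 235·3² = 1 ✓
(46+3√235)^2 = 4231 + 276√235
(46+3√235)^3 = 389206 + 25389√235

46 3
4231 276
389206 25389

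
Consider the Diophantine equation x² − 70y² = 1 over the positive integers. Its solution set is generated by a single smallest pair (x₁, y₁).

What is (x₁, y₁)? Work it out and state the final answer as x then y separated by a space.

d=70: √d = [8; 2,1,2,1,2,16] (ℓ=6, even), read p_5/q_5
k=0  a_k=8  p_k/q_k = 8/1
…
k=4  a_k=1  p_k/q_k = 92/11
k=5  a_k=2  p_k/q_k = 251/30
(x₁, y₁) = (251, 30);  251² − 70·30² = 1 ✓

251 30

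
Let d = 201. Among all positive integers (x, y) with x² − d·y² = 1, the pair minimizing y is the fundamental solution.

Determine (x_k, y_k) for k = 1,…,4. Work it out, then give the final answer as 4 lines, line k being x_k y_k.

515095 36332
530645718049 37428863080
546665912276384215 38558840456348868
563169756167477608732801 39722931849688611461840

√201 → a₀=14, period (5,1,1,1,2,…,1,5,28); ℓ=14 even so k=13
step 0: (14, 1)  from 14·(1,0) + (0,1)
…
step 2: (85, 6)  from 1·(71,5) + (14,1)
…
step 4: (241, 17)  from 1·(156,11) + (85,6)
…
step 7: (7670, 541)  from 8·(879,62) + (638,45)
…
step 9: (24768, 1747)  from 2·(8549,603) + (7670,541)
step 10: (33317, 2350)  from 1·(24768,1747) + (8549,603)
step 11: (58085, 4097)  from 1·(33317,2350) + (24768,1747)
step 12: (91402, 6447)  from 1·(58085,4097) + (33317,2350)
step 13: (515095, 36332)  from 5·(91402,6447) + (58085,4097)
→ (515095, 36332).  Check: 515095²=265322859025, 201·36332²=265322859024, difference 1.
k=2:  x_2 = 515095·515095+201·36332·36332 = 530645718049,  y_2 = 515095·36332+36332·515095 = 37428863080
k=3:  x_3 = 515095·530645718049+201·36332·37428863080 = 546665912276384215,  y_3 = 515095·37428863080+36332·530645718049 = 38558840456348868
k=4:  x_4 = 515095·546665912276384215+201·36332·38558840456348868 = 563169756167477608732801,  y_4 = 515095·38558840456348868+36332·546665912276384215 = 39722931849688611461840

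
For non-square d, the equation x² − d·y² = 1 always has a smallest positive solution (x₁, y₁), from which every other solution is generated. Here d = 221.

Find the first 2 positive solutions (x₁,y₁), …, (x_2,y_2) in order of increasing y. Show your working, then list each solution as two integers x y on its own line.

1665 112
5544449 372960

[14; 1,6,2,6,1,28] for √221; ℓ=6 ⇒ convergent index 5
i=0: a=14 ⇒ p=14, q=1
…
i=4: a=6 ⇒ p=1442, q=97
i=5: a=1 ⇒ p=1665, q=112
(x₁, y₁) = (1665, 112);  1665² − 221·112² = 1 ✓
k=2:  x_2 = 1665·1665+221·112·112 = 5544449,  y_2 = 1665·112+112·1665 = 372960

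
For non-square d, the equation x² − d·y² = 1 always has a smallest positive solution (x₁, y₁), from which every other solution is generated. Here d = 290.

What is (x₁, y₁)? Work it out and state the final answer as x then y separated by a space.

579 34

[17; 34] for √290; ℓ=1 ⇒ convergent index 1
step 0: (17, 1)  from 17·(1,0) + (0,1)
step 1: (579, 34)  from 34·(17,1) + (1,0)
(x₁, y₁) = (579, 34);  579² − 290·34² = 1 ✓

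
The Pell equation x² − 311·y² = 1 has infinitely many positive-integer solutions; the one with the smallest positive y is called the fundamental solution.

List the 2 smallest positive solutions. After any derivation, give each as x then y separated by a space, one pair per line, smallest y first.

d=311: √d = [17; 1,1,1,2,1,…,1,1,34] (ℓ=16, even), read p_15/q_15
i=0: a=17 ⇒ p=17, q=1
i=1: a=1 ⇒ p=18, q=1
i=2: a=1 ⇒ p=35, q=2
i=3: a=1 ⇒ p=53, q=3
i=4: a=2 ⇒ p=141, q=8
i=5: a=1 ⇒ p=194, q=11
…
i=7: a=3 ⇒ p=4109, q=233
i=8: a=17 ⇒ p=71158, q=4035
i=9: a=3 ⇒ p=217583, q=12338
i=10: a=6 ⇒ p=1376656, q=78063
i=11: a=1 ⇒ p=1594239, q=90401
i=12: a=2 ⇒ p=4565134, q=258865
i=13: a=1 ⇒ p=6159373, q=349266
i=14: a=1 ⇒ p=10724507, q=608131
i=15: a=1 ⇒ p=16883880, q=957397
→ (16883880, 957397).  Check: 16883880²=285065403854400, 311·957397²=285065403854399, difference 1.
(x_2, y_2) = (16883880·16883880 + 311·957397·957397, 16883880·957397 + 957397·16883880) = (570130807708799, 32329152120720)

16883880 957397
570130807708799 32329152120720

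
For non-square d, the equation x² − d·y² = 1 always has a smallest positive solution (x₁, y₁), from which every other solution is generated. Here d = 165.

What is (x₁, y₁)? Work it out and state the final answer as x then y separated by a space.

[12; 1,5,2,5,1,24] for √165; ℓ=6 ⇒ convergent index 5
step 0: (12, 1)  from 12·(1,0) + (0,1)
…
step 2: (77, 6)  from 5·(13,1) + (12,1)
step 3: (167, 13)  from 2·(77,6) + (13,1)
step 4: (912, 71)  from 5·(167,13) + (77,6)
step 5: (1079, 84)  from 1·(912,71) + (167,13)
fundamental: x₁=1079, y₁=84  (since 1164241 − 165·7056 = 1)

1079 84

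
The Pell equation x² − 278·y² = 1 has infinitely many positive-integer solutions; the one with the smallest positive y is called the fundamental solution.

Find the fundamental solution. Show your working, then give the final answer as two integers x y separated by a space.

2501 150

[16; 1,2,16,2,1,32] for √278; ℓ=6 ⇒ convergent index 5
step 0: (16, 1)  from 16·(1,0) + (0,1)
…
step 2: (50, 3)  from 2·(17,1) + (16,1)
step 3: (817, 49)  from 16·(50,3) + (17,1)
step 4: (1684, 101)  from 2·(817,49) + (50,3)
step 5: (2501, 150)  from 1·(1684,101) + (817,49)
(x₁, y₁) = (2501, 150);  2501² − 278·150² = 1 ✓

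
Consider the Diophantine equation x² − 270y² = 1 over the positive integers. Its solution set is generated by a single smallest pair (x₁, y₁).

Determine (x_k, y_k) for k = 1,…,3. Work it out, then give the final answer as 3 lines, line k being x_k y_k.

5291 322
55989361 3407404
592479412811 36057148806

[16; 2,3,6,3,2,32] for √270; ℓ=6 ⇒ convergent index 5
a_0=16:  p_0=16·1+0=16,  q_0=16·0+1=1
…
a_4=3:  p_4=3·723+115=2284,  q_4=3·44+7=139
a_5=2:  p_5=2·2284+723=5291,  q_5=2·139+44=322
fundamental: x₁=5291, y₁=322  (since 27994681 − 270·103684 = 1)
(5291+322√270)^2 = 55989361 + 3407404√270
(5291+322√270)^3 = 592479412811 + 36057148806√270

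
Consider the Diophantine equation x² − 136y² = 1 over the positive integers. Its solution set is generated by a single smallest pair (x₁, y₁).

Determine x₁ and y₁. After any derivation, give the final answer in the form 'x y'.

[11; 1,1,1,22] for √136; ℓ=4 ⇒ convergent index 3
i=0: a=11 ⇒ p=11, q=1
i=1: a=1 ⇒ p=12, q=1
i=2: a=1 ⇒ p=23, q=2
i=3: a=1 ⇒ p=35, q=3
fundamental: x₁=35, y₁=3  (since 1225 − 136·9 = 1)

35 3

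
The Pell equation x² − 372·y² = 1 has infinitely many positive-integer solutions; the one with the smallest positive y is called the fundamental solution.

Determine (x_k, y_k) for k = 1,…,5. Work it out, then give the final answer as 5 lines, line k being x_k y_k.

d=372: √d = [19; 3,2,12,2,3,38] (ℓ=6, even), read p_5/q_5
step 0: (19, 1)  from 19·(1,0) + (0,1)
step 1: (58, 3)  from 3·(19,1) + (1,0)
step 2: (135, 7)  from 2·(58,3) + (19,1)
step 3: (1678, 87)  from 12·(135,7) + (58,3)
step 4: (3491, 181)  from 2·(1678,87) + (135,7)
step 5: (12151, 630)  from 3·(3491,181) + (1678,87)
→ (12151, 630).  Check: 12151²=147646801, 372·630²=147646800, difference 1.
k=2:  x_2 = 12151·12151+372·630·630 = 295293601,  y_2 = 12151·630+630·12151 = 15310260
k=3:  x_3 = 12151·295293601+372·630·15310260 = 7176225079351,  y_3 = 12151·15310260+630·295293601 = 372069937890
k=4:  x_4 = 12151·7176225079351+372·630·372069937890 = 174396621583094401,  y_4 = 12151·372069937890+630·7176225079351 = 9042043615292520
k=5:  x_5 = 12151·174396621583094401+372·630·9042043615292520 = 4238186690536135053751,  y_5 = 12151·9042043615292520+630·174396621583094401 = 219739743566768883150

12151 630
295293601 15310260
7176225079351 372069937890
174396621583094401 9042043615292520
4238186690536135053751 219739743566768883150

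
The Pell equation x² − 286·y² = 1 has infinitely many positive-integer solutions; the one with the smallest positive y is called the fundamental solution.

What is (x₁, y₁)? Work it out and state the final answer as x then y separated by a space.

[16; 1,10,3,3,2,3,3,10,1,32] for √286; ℓ=10 ⇒ convergent index 9
i=0: a=16 ⇒ p=16, q=1
i=1: a=1 ⇒ p=17, q=1
…
i=3: a=3 ⇒ p=575, q=34
i=4: a=3 ⇒ p=1911, q=113
i=5: a=2 ⇒ p=4397, q=260
…
i=7: a=3 ⇒ p=49703, q=2939
i=8: a=10 ⇒ p=512132, q=30283
i=9: a=1 ⇒ p=561835, q=33222
→ (561835, 33222).  Check: 561835²=315658567225, 286·33222²=315658567224, difference 1.

561835 33222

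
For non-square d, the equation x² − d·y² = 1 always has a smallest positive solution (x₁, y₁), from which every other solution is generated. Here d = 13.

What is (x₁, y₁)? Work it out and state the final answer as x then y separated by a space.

[3; 1,1,1,1,6] for √13; ℓ=5 ⇒ convergent index 9
i=0: a=3 ⇒ p=3, q=1
i=1: a=1 ⇒ p=4, q=1
i=2: a=1 ⇒ p=7, q=2
i=3: a=1 ⇒ p=11, q=3
i=4: a=1 ⇒ p=18, q=5
i=5: a=6 ⇒ p=119, q=33
i=6: a=1 ⇒ p=137, q=38
…
i=8: a=1 ⇒ p=393, q=109
i=9: a=1 ⇒ p=649, q=180
(x₁, y₁) = (649, 180);  649² − 13·180² = 1 ✓

649 180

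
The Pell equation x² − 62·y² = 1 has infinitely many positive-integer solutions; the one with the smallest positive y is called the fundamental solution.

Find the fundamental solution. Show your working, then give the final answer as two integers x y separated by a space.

d=62: √d = [7; 1,6,1,14] (ℓ=4, even), read p_3/q_3
i=0: a=7 ⇒ p=7, q=1
…
i=2: a=6 ⇒ p=55, q=7
i=3: a=1 ⇒ p=63, q=8
→ (63, 8).  Check: 63²=3969, 62·8²=3968, difference 1.

63 8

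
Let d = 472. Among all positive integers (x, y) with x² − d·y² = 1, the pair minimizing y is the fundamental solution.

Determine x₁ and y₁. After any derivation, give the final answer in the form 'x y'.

306917 14127

d=472: √d = [21; 1,2,1,1,1,…,2,1,42] (ℓ=14, even), read p_13/q_13
step 0: (21, 1)  from 21·(1,0) + (0,1)
…
step 2: (65, 3)  from 2·(22,1) + (21,1)
…
step 9: (30003, 1381)  from 1·(24224,1115) + (5779,266)
…
step 11: (84230, 3877)  from 1·(54227,2496) + (30003,1381)
step 12: (222687, 10250)  from 2·(84230,3877) + (54227,2496)
step 13: (306917, 14127)  from 1·(222687,10250) + (84230,3877)
→ (306917, 14127).  Check: 306917²=94198044889, 472·14127²=94198044888, difference 1.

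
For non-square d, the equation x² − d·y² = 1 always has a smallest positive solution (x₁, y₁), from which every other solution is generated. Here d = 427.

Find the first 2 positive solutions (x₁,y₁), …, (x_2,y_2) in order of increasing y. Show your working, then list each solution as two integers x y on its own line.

[20; 1,1,1,40] for √427; ℓ=4 ⇒ convergent index 3
step 0: (20, 1)  from 20·(1,0) + (0,1)
…
step 2: (41, 2)  from 1·(21,1) + (20,1)
step 3: (62, 3)  from 1·(41,2) + (21,1)
→ (62, 3).  Check: 62²=3844, 427·3²=3843, difference 1.
(62+3√427)^2 = 7687 + 372√427

62 3
7687 372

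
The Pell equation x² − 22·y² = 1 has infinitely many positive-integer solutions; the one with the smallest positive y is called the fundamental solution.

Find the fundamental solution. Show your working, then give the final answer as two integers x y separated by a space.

197 42

d=22: √d = [4; 1,2,4,2,1,8] (ℓ=6, even), read p_5/q_5
a_0=4:  p_0=4·1+0=4,  q_0=4·0+1=1
a_1=1:  p_1=1·4+1=5,  q_1=1·1+0=1
…
a_3=4:  p_3=4·14+5=61,  q_3=4·3+1=13
a_4=2:  p_4=2·61+14=136,  q_4=2·13+3=29
a_5=1:  p_5=1·136+61=197,  q_5=1·29+13=42
(x₁, y₁) = (197, 42);  197² − 22·42² = 1 ✓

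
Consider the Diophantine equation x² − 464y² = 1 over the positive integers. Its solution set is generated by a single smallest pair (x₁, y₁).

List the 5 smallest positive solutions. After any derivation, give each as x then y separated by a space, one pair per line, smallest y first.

√464 → a₀=21, period (1,1,5,1,1,1,5,1,1,42); ℓ=10 even so k=9
i=0: a=21 ⇒ p=21, q=1
i=1: a=1 ⇒ p=22, q=1
…
i=4: a=1 ⇒ p=280, q=13
i=5: a=1 ⇒ p=517, q=24
…
i=8: a=1 ⇒ p=5299, q=246
i=9: a=1 ⇒ p=9801, q=455
(x₁, y₁) = (9801, 455);  9801² − 464·455² = 1 ✓
(x_2, y_2) = (9801·9801 + 464·455·455, 9801·455 + 455·9801) = (192119201, 8918910)
(x_3, y_3) = (9801·192119201 + 464·455·8918910, 9801·8918910 + 455·192119201) = (3765920568201, 174828473365)
(x_4, y_4) = (9801·3765920568201 + 464·455·174828473365, 9801·174828473365 + 455·3765920568201) = (73819574785756801, 3426987725981820)
(x_5, y_5) = (9801·73819574785756801 + 464·455·3426987725981820, 9801·3426987725981820 + 455·73819574785756801) = (1447011301184484245001, 67175813229867162275)

9801 455
192119201 8918910
3765920568201 174828473365
73819574785756801 3426987725981820
1447011301184484245001 67175813229867162275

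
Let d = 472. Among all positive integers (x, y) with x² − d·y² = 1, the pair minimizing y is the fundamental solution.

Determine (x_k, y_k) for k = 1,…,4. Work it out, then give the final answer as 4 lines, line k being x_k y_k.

306917 14127
188396089777 8671632918
115643925371868101 5322943120573485
70986173286526887819457 3267403467465432958572

√472 = [21; 1,2,1,1,1,…,2,1,42, …], period ℓ=14 (even) → k=13
a_0=21:  p_0=21·1+0=21,  q_0=21·0+1=1
a_1=1:  p_1=1·21+1=22,  q_1=1·1+0=1
…
a_4=1:  p_4=1·87+65=152,  q_4=1·4+3=7
a_5=1:  p_5=1·152+87=239,  q_5=1·7+4=11
a_6=4:  p_6=4·239+152=1108,  q_6=4·11+7=51
a_7=5:  p_7=5·1108+239=5779,  q_7=5·51+11=266
…
a_9=1:  p_9=1·24224+5779=30003,  q_9=1·1115+266=1381
a_10=1:  p_10=1·30003+24224=54227,  q_10=1·1381+1115=2496
a_11=1:  p_11=1·54227+30003=84230,  q_11=1·2496+1381=3877
a_12=2:  p_12=2·84230+54227=222687,  q_12=2·3877+2496=10250
a_13=1:  p_13=1·222687+84230=306917,  q_13=1·10250+3877=14127
→ (306917, 14127).  Check: 306917²=94198044889, 472·14127²=94198044888, difference 1.
(x_2, y_2) = (306917·306917 + 472·14127·14127, 306917·14127 + 14127·306917) = (188396089777, 8671632918)
(x_3, y_3) = (306917·188396089777 + 472·14127·8671632918, 306917·8671632918 + 14127·188396089777) = (115643925371868101, 5322943120573485)
(x_4, y_4) = (306917·115643925371868101 + 472·14127·5322943120573485, 306917·5322943120573485 + 14127·115643925371868101) = (70986173286526887819457, 3267403467465432958572)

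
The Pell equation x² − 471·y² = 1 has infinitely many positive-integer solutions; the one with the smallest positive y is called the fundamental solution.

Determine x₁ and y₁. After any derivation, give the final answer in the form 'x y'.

7838695 361188

[21; 1,2,2,1,3,…,2,1,42] for √471; ℓ=14 ⇒ convergent index 13
step 0: (21, 1)  from 21·(1,0) + (0,1)
…
step 4: (217, 10)  from 1·(152,7) + (65,3)
step 5: (803, 37)  from 3·(217,10) + (152,7)
step 6: (3429, 158)  from 4·(803,37) + (217,10)
…
step 8: (198665, 9154)  from 4·(48809,2249) + (3429,158)
step 9: (644804, 29711)  from 3·(198665,9154) + (48809,2249)
step 10: (843469, 38865)  from 1·(644804,29711) + (198665,9154)
…
step 12: (5506953, 253747)  from 2·(2331742,107441) + (843469,38865)
step 13: (7838695, 361188)  from 1·(5506953,253747) + (2331742,107441)
fundamental: x₁=7838695, y₁=361188  (since 61445139303025 − 471·130456771344 = 1)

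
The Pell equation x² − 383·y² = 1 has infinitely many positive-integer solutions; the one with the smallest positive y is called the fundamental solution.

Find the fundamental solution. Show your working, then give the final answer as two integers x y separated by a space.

18768 959

[19; 1,1,3,19,3,1,1,38] for √383; ℓ=8 ⇒ convergent index 7
k=0  a_k=19  p_k/q_k = 19/1
k=1  a_k=1  p_k/q_k = 20/1
k=2  a_k=1  p_k/q_k = 39/2
k=3  a_k=3  p_k/q_k = 137/7
k=4  a_k=19  p_k/q_k = 2642/135
k=5  a_k=3  p_k/q_k = 8063/412
k=6  a_k=1  p_k/q_k = 10705/547
k=7  a_k=1  p_k/q_k = 18768/959
(x₁, y₁) = (18768, 959);  18768² − 383·959² = 1 ✓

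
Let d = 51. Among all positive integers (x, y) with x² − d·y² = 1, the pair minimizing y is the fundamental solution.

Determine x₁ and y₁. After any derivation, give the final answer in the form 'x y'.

√51 → a₀=7, period (7,14); ℓ=2 even so k=1
i=0: a=7 ⇒ p=7, q=1
i=1: a=7 ⇒ p=50, q=7
→ (50, 7).  Check: 50²=2500, 51·7²=2499, difference 1.

50 7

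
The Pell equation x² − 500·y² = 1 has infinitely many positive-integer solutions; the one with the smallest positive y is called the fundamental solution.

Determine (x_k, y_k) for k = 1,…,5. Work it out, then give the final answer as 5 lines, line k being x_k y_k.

930249 41602
1730726404001 77400437796
3220013013190122249 144003359718540806
5990827771012465337616001 267917962749548332043592
11145923086309929722690704506249 498460833859465169310720288010

d=500: √d = [22; 2,1,3,2,1,…,1,2,44] (ℓ=14, even), read p_13/q_13
a_0=22:  p_0=22·1+0=22,  q_0=22·0+1=1
…
a_5=1:  p_5=1·559+246=805,  q_5=1·25+11=36
a_6=1:  p_6=1·805+559=1364,  q_6=1·36+25=61
a_7=10:  p_7=10·1364+805=14445,  q_7=10·61+36=646
…
a_12=1:  p_12=1·259205+76317=335522,  q_12=1·11592+3413=15005
a_13=2:  p_13=2·335522+259205=930249,  q_13=2·15005+11592=41602
→ (930249, 41602).  Check: 930249²=865363202001, 500·41602²=865363202000, difference 1.
(930249+41602√500)^2 = 1730726404001 + 77400437796√500
(930249+41602√500)^3 = 3220013013190122249 + 144003359718540806√500
(930249+41602√500)^4 = 5990827771012465337616001 + 267917962749548332043592√500
(930249+41602√500)^5 = 11145923086309929722690704506249 + 498460833859465169310720288010√500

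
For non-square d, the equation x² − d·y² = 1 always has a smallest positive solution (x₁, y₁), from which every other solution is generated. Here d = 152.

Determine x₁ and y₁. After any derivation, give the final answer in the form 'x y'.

[12; 3,24] for √152; ℓ=2 ⇒ convergent index 1
step 0: (12, 1)  from 12·(1,0) + (0,1)
step 1: (37, 3)  from 3·(12,1) + (1,0)
fundamental: x₁=37, y₁=3  (since 1369 − 152·9 = 1)

37 3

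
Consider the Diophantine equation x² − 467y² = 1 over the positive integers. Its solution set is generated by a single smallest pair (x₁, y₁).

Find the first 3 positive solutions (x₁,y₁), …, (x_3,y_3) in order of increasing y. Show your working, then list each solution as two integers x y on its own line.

1625626 75225
5285319783751 244575431700
17183906517558380626 795176361465413175

d=467: √d = [21; 1,1,1,1,3,…,1,1,42] (ℓ=14, even), read p_13/q_13
k=0  a_k=21  p_k/q_k = 21/1
…
k=3  a_k=1  p_k/q_k = 65/3
…
k=10  a_k=1  p_k/q_k = 358232/16577
…
k=12  a_k=1  p_k/q_k = 991929/45901
k=13  a_k=1  p_k/q_k = 1625626/75225
(x₁, y₁) = (1625626, 75225);  1625626² − 467·75225² = 1 ✓
(x_2, y_2) = (1625626·1625626 + 467·75225·75225, 1625626·75225 + 75225·1625626) = (5285319783751, 244575431700)
(x_3, y_3) = (1625626·5285319783751 + 467·75225·244575431700, 1625626·244575431700 + 75225·5285319783751) = (17183906517558380626, 795176361465413175)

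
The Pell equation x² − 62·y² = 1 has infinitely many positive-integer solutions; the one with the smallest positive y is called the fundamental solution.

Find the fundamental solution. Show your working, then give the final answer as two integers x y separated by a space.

63 8

d=62: √d = [7; 1,6,1,14] (ℓ=4, even), read p_3/q_3
step 0: (7, 1)  from 7·(1,0) + (0,1)
…
step 2: (55, 7)  from 6·(8,1) + (7,1)
step 3: (63, 8)  from 1·(55,7) + (8,1)
fundamental: x₁=63, y₁=8  (since 3969 − 62·64 = 1)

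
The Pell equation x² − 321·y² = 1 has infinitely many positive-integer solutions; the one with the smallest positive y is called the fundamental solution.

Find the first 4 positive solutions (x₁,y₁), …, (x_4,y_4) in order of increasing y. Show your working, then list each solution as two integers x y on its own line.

d=321: √d = [17; 1,10,1,34] (ℓ=4, even), read p_3/q_3
i=0: a=17 ⇒ p=17, q=1
…
i=2: a=10 ⇒ p=197, q=11
i=3: a=1 ⇒ p=215, q=12
→ (215, 12).  Check: 215²=46225, 321·12²=46224, difference 1.
k=2:  x_2 = 215·215+321·12·12 = 92449,  y_2 = 215·12+12·215 = 5160
k=3:  x_3 = 215·92449+321·12·5160 = 39752855,  y_3 = 215·5160+12·92449 = 2218788
k=4:  x_4 = 215·39752855+321·12·2218788 = 17093635201,  y_4 = 215·2218788+12·39752855 = 954073680

215 12
92449 5160
39752855 2218788
17093635201 954073680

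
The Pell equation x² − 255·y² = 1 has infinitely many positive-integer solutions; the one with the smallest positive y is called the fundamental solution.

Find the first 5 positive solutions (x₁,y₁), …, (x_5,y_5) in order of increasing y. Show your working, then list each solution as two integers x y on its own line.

16 1
511 32
16336 1023
522241 32704
16695376 1045505

d=255: √d = [15; 1,30] (ℓ=2, even), read p_1/q_1
step 0: (15, 1)  from 15·(1,0) + (0,1)
step 1: (16, 1)  from 1·(15,1) + (1,0)
fundamental: x₁=16, y₁=1  (since 256 − 255·1 = 1)
n=2: (16,1)∘(16,1) = (16·16+255·1·1, 16·1+1·16) = (511,32)
n=3: (511,32)∘(16,1) = (16·511+255·1·32, 16·32+1·511) = (16336,1023)
n=4: (16336,1023)∘(16,1) = (16·16336+255·1·1023, 16·1023+1·16336) = (522241,32704)
n=5: (522241,32704)∘(16,1) = (16·522241+255·1·32704, 16·32704+1·522241) = (16695376,1045505)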